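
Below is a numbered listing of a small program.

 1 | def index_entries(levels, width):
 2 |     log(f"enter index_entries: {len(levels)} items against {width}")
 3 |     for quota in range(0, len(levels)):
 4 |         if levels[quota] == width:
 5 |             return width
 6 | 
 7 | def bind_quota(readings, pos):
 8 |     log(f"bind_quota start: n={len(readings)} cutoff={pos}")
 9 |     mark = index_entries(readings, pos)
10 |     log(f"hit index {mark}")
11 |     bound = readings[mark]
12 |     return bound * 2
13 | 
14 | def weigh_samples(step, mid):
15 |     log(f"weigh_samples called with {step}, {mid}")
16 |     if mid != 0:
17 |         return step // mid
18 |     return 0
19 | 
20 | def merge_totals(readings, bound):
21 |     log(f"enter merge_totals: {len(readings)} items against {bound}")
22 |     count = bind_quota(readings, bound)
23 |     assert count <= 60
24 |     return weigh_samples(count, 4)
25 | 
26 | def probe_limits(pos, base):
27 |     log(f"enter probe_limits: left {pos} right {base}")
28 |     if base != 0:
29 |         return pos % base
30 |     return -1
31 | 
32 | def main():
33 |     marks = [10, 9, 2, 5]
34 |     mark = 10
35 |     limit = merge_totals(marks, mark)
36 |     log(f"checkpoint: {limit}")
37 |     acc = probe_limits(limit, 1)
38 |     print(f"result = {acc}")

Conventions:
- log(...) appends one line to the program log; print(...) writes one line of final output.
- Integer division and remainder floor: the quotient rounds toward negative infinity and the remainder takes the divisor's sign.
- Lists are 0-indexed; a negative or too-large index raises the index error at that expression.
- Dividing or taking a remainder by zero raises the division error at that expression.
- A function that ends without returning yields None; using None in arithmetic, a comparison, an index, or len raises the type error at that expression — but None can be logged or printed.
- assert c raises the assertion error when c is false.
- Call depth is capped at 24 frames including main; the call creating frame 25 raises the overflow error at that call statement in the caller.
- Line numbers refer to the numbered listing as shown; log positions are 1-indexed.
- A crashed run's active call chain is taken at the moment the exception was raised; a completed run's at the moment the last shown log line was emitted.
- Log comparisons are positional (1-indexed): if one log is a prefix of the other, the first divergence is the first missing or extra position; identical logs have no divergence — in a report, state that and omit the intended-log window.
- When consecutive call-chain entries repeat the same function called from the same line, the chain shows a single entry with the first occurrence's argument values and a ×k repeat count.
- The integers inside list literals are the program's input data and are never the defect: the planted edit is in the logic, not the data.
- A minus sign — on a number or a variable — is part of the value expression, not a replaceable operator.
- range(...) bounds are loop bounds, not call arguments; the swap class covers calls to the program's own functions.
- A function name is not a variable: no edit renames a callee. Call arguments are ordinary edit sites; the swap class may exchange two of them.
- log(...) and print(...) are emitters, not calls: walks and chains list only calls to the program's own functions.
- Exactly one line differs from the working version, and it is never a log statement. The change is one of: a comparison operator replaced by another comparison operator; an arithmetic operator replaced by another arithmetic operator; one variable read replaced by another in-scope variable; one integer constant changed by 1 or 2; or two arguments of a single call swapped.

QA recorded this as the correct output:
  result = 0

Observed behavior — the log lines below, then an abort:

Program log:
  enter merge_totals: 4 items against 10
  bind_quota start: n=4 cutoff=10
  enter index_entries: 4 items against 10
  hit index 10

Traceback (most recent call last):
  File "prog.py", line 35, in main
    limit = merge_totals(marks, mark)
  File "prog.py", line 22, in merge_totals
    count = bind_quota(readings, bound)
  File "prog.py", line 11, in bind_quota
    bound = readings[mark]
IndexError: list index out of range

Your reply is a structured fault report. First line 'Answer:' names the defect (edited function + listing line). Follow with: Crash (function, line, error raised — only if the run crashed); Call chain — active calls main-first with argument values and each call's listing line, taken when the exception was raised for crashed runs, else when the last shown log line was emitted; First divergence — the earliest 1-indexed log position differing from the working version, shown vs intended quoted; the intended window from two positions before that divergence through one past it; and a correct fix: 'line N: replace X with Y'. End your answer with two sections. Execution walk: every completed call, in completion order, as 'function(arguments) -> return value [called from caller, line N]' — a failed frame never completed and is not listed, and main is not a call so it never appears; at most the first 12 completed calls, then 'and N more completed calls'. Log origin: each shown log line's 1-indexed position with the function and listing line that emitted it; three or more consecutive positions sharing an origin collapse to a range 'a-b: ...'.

Answer: the defect is in index_entries at line 5.
Core observation: Everything matches until log position 4, which reads 'hit index 10' in place of 'hit index 0'.
Crash: bind_quota, line 11, IndexError.
Call chain: main -> merge_totals([10, 9, 2, 5], 10) (called at line 35) -> bind_quota([10, 9, 2, 5], 10) (called at line 22).
First divergence: at position 4 the run shows 'hit index 10' where the working version logs 'hit index 0'.
Intended log window:
  2: bind_quota start: n=4 cutoff=10
  3: enter index_entries: 4 items against 10
  4: hit index 0
  5: weigh_samples called with 20, 4
Execution walk:
  index_entries([10, 9, 2, 5], 10) -> 10  [called from bind_quota, line 9]
Origin of each log line:
  1 — merge_totals, line 21
  2 — bind_quota, line 8
  3 — index_entries, line 2
  4 — bind_quota, line 10
A correct fix: line 5: replace `width` with `quota`.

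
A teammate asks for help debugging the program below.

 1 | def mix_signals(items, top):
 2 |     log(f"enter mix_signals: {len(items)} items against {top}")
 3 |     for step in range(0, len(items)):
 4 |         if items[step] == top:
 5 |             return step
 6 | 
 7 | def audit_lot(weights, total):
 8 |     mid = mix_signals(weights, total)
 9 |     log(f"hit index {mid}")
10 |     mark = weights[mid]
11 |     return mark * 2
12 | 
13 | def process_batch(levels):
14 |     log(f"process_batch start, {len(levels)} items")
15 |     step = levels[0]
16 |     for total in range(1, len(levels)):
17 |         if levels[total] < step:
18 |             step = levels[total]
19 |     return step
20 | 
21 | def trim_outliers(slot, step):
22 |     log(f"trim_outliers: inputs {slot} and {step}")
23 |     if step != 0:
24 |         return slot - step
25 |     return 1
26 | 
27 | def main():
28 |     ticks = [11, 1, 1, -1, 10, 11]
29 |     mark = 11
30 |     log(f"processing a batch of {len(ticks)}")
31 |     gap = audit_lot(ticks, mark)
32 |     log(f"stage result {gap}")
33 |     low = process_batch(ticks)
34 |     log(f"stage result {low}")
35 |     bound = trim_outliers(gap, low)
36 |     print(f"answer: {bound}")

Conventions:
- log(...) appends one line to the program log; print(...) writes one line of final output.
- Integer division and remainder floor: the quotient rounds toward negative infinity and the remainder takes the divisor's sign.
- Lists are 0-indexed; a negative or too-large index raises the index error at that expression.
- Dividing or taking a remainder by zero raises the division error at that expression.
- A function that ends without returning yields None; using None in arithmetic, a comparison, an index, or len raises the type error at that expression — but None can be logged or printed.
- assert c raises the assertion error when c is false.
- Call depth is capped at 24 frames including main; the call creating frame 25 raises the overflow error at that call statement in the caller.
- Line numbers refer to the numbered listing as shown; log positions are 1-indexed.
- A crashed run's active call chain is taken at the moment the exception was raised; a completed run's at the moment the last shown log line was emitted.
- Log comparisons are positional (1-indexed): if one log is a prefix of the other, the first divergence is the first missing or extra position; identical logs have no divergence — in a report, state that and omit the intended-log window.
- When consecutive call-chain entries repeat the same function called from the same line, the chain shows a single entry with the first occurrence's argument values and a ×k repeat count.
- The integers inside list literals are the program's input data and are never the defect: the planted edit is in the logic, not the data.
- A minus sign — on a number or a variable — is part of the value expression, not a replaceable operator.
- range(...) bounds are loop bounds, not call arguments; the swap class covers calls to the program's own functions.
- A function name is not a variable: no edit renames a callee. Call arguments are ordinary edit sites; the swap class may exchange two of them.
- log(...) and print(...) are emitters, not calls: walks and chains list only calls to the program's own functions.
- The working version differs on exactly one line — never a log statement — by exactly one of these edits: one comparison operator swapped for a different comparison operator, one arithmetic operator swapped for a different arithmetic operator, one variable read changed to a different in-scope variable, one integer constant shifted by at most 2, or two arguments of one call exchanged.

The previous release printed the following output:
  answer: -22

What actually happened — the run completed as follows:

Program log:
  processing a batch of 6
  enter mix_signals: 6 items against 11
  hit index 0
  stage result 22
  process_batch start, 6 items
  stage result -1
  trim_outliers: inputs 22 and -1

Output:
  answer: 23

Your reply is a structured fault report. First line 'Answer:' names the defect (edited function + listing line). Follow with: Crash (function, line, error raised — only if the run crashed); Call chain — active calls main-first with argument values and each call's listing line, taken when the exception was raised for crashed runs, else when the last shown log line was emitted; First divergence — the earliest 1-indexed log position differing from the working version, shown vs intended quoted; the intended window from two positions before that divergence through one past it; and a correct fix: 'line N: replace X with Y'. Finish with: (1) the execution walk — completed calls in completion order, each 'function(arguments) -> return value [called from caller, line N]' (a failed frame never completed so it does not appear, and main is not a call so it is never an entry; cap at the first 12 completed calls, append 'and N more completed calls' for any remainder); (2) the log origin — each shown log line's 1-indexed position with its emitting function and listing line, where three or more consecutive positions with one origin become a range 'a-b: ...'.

Answer: the defect is in trim_outliers at line 24.
The tell: Nothing in the log betrays the bug — only the output does.
Call chain: main -> trim_outliers(22, -1) (called at line 35).
First divergence: there is none — every log position agrees.
Execution walk:
  mix_signals([11, 1, 1, -1, 10, 11], 11) -> 0  [called from audit_lot, line 8]
  audit_lot([11, 1, 1, -1, 10, 11], 11) -> 22  [called from main, line 31]
  process_batch([11, 1, 1, -1, 10, 11]) -> -1  [called from main, line 33]
  trim_outliers(22, -1) -> 23  [called from main, line 35]
Origin of each log line:
  1: from main, line 30
  2: from mix_signals, line 2
  3: from audit_lot, line 9
  4: from main, line 32
  5: from process_batch, line 14
  6: from main, line 34
  7: from trim_outliers, line 22
A correct fix: line 24: replace `-` with `//`.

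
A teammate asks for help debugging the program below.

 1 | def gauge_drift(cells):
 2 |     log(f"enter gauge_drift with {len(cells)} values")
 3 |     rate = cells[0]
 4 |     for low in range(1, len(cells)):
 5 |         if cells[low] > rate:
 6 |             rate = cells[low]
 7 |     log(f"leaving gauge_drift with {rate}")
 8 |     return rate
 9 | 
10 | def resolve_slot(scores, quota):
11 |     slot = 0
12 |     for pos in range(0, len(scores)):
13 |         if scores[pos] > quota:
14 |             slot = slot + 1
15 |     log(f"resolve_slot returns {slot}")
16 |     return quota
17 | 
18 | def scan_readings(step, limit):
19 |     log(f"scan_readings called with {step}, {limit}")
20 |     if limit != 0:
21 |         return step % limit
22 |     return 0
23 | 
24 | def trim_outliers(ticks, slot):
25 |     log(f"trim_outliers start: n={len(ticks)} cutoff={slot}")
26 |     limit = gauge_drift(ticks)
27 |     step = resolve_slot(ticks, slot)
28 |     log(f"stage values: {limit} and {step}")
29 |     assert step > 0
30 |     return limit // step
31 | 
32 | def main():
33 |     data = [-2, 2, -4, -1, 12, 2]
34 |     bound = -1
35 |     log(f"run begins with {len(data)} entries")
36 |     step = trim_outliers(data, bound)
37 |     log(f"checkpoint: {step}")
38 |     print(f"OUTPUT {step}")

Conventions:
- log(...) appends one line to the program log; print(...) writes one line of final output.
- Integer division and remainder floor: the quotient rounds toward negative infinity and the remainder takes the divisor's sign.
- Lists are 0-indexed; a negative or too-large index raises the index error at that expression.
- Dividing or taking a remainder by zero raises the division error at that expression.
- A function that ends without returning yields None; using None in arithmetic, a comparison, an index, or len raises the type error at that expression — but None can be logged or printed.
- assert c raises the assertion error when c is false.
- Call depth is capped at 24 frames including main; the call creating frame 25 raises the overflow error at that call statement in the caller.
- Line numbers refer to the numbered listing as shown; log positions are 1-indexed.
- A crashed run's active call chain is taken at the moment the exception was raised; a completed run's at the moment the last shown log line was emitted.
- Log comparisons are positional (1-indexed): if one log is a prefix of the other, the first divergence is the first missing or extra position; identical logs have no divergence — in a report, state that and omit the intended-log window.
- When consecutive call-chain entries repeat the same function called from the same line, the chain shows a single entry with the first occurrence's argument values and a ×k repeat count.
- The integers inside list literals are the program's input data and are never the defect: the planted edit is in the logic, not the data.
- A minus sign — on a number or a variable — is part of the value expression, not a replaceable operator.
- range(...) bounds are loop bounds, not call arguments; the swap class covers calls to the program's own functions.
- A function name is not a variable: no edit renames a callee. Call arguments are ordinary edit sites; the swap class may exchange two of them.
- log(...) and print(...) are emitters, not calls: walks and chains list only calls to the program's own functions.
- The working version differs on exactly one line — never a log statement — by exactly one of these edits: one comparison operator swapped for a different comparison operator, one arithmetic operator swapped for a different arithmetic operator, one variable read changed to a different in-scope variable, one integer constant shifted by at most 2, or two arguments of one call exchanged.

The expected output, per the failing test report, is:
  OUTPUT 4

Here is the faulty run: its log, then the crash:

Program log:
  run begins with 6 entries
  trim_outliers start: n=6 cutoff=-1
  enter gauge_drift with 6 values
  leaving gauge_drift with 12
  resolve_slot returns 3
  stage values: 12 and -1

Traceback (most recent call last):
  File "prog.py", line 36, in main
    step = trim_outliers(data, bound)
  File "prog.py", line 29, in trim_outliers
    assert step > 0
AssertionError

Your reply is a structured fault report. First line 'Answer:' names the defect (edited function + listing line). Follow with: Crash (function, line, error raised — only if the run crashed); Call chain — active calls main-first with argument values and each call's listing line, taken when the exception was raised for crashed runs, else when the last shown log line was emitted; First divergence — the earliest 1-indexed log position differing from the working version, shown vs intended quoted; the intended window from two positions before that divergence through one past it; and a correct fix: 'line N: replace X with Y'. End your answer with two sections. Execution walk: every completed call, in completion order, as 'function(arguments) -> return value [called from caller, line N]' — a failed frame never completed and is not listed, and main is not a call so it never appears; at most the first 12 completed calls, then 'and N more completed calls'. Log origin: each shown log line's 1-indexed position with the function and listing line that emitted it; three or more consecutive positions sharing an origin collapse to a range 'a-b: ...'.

Answer: the defect is in resolve_slot at line 16.
Key observation: Position 6 is the first bad log line: 'stage values: 12 and -1' should read 'stage values: 12 and 3'.
Crash: trim_outliers, line 29, AssertionError.
Call chain: main -> trim_outliers([-2, 2, -4, -1, 12, 2], -1) (called at line 36).
First divergence: position 6; shown 'stage values: 12 and -1' vs intended 'stage values: 12 and 3'.
Intended log window:
  4: leaving gauge_drift with 12
  5: resolve_slot returns 3
  6: stage values: 12 and 3
  7: checkpoint: 4
Execution walk:
  gauge_drift([-2, 2, -4, -1, 12, 2]) -> 12  [called from trim_outliers, line 26]
  resolve_slot([-2, 2, -4, -1, 12, 2], -1) -> -1  [called from trim_outliers, line 27]
Log origins:
  1: from main, line 35
  2: from trim_outliers, line 25
  3: from gauge_drift, line 2
  4: from gauge_drift, line 7
  5: from resolve_slot, line 15
  6: from trim_outliers, line 28
A correct fix: line 16: replace `quota` with `slot`.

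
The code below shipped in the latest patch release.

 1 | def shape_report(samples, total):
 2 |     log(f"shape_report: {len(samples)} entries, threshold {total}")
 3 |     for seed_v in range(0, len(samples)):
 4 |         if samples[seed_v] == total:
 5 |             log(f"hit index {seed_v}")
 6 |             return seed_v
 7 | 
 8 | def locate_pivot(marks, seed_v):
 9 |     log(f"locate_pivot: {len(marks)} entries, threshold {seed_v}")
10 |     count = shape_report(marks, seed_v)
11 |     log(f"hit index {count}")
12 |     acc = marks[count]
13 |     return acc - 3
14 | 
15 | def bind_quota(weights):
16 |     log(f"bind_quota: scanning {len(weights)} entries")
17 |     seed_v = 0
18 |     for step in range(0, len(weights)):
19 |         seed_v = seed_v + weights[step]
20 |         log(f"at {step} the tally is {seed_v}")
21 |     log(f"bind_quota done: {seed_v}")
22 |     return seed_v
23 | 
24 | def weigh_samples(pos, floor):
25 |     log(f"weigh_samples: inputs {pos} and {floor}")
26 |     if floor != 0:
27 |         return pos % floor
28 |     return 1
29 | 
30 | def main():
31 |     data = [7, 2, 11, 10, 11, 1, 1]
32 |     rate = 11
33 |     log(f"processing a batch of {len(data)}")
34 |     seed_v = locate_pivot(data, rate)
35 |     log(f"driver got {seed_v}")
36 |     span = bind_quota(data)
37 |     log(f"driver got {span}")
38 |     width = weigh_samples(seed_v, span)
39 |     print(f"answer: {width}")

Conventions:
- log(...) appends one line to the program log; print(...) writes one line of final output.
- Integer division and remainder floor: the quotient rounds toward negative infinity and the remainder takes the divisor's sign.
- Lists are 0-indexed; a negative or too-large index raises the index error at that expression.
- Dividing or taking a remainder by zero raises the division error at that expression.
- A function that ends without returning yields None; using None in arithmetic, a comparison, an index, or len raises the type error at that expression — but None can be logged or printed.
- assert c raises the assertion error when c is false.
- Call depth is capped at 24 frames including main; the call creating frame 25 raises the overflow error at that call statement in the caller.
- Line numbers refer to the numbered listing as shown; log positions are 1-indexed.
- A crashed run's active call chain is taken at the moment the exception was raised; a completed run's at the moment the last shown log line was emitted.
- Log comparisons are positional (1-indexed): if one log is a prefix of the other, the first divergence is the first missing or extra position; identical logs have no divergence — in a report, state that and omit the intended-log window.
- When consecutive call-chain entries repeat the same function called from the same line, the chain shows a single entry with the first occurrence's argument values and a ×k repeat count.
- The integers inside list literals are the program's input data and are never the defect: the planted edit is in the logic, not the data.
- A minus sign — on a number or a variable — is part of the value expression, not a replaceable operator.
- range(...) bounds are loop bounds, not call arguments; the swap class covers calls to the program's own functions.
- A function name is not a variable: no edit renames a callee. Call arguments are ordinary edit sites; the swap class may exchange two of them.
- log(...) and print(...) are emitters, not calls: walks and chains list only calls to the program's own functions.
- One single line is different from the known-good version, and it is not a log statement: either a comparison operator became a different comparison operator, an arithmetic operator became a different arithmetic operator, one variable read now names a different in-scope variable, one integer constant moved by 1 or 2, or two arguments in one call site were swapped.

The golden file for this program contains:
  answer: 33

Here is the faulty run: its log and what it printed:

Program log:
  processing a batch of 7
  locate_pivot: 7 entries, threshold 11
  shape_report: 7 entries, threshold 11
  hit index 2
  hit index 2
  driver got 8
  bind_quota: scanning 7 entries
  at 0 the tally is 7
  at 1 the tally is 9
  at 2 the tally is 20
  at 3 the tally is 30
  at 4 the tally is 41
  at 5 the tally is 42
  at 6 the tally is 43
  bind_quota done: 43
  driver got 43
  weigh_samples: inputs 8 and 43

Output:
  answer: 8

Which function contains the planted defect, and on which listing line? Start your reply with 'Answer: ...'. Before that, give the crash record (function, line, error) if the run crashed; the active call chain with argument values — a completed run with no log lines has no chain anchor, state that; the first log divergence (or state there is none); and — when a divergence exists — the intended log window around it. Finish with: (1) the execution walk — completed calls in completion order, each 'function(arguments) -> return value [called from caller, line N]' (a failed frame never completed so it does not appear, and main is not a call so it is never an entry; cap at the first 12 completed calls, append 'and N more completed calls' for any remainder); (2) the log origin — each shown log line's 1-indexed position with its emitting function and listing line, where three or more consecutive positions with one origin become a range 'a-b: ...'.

Answer: the defect is in locate_pivot at line 13.
Core observation: The log first diverges at position 6: the faulty run prints 'driver got 8' where the working version prints 'driver got 33'.
Call chain: main -> weigh_samples(8, 43) (called at line 38).
First divergence: position 6; shown 'driver got 8' vs intended 'driver got 33'.
Intended log window:
  4: hit index 2
  5: hit index 2
  6: driver got 33
  7: bind_quota: scanning 7 entries
Execution walk:
  shape_report([7, 2, 11, 10, 11, 1, 1], 11) -> 2  [called from locate_pivot, line 10]
  locate_pivot([7, 2, 11, 10, 11, 1, 1], 11) -> 8  [called from main, line 34]
  bind_quota([7, 2, 11, 10, 11, 1, 1]) -> 43  [called from main, line 36]
  weigh_samples(8, 43) -> 8  [called from main, line 38]
Log line origins:
  1 — main, line 33
  2 — locate_pivot, line 9
  3 — shape_report, line 2
  4 — shape_report, line 5
  5 — locate_pivot, line 11
  6 — main, line 35
  7 — bind_quota, line 16
  8-14 — bind_quota, line 20
  15 — bind_quota, line 21
  16 — main, line 37
  17 — weigh_samples, line 25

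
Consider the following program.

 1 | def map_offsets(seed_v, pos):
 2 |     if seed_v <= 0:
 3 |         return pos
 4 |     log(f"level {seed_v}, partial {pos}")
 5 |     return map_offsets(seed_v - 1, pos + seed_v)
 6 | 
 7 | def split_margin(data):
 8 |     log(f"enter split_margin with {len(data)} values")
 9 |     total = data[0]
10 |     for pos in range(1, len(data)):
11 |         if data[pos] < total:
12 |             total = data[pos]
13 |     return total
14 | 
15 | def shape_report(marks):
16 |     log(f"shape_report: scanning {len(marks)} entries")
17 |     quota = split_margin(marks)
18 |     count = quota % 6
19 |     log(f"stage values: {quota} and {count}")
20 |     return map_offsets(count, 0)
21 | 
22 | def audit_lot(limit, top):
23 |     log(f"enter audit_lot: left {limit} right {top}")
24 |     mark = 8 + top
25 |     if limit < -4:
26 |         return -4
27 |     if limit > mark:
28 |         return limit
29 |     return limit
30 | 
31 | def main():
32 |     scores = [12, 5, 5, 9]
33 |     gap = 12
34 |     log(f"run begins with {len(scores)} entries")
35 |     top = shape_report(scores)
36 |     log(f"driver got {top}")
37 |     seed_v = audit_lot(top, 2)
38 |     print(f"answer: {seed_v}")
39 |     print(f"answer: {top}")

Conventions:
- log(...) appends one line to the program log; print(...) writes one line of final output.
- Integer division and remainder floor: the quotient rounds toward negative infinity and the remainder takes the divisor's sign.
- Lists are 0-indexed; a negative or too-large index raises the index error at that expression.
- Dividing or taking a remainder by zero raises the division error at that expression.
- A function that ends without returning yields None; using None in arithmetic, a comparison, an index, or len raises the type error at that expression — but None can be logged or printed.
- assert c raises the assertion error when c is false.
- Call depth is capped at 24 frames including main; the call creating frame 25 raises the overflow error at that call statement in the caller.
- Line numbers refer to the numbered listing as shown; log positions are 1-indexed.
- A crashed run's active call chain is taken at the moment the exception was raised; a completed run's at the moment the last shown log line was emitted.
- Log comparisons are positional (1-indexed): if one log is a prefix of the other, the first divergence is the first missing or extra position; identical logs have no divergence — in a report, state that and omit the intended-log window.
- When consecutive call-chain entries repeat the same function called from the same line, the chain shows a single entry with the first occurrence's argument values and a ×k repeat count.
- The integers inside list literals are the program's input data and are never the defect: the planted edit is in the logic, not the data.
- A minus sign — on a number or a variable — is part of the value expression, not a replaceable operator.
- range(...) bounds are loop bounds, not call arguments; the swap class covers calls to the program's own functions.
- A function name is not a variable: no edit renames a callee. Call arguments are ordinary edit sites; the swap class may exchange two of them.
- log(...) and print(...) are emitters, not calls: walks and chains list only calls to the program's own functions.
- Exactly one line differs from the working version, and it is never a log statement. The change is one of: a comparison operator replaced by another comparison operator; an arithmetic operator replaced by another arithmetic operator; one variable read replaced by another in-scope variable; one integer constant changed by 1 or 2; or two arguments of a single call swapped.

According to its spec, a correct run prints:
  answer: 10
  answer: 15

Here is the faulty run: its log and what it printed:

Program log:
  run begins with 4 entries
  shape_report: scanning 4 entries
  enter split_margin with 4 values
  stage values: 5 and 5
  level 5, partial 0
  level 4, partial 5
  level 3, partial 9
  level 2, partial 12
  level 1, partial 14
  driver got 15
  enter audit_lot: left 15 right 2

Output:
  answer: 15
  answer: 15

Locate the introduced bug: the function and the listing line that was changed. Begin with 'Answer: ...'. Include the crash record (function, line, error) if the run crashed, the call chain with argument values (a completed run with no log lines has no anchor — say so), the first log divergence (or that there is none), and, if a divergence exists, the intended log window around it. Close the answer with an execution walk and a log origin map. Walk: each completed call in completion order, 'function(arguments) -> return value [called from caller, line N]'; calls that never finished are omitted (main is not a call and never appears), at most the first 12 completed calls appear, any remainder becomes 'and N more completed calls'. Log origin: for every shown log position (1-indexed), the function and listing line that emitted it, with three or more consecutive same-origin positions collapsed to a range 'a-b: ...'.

Answer: the defect is in audit_lot at line 28.
Key observation: Every logged value matches the working version; the printed result is what differs.
Call chain: main -> audit_lot(15, 2) (called at line 37).
First divergence: there is none — every log position agrees.
Execution walk:
  split_margin([12, 5, 5, 9]) -> 5  [called from shape_report, line 17]
  map_offsets(0, 15) -> 15  [called from map_offsets, line 5]
  map_offsets(1, 14) -> 15  [called from map_offsets, line 5]
  map_offsets(2, 12) -> 15  [called from map_offsets, line 5]
  map_offsets(3, 9) -> 15  [called from map_offsets, line 5]
  map_offsets(4, 5) -> 15  [called from map_offsets, line 5]
  map_offsets(5, 0) -> 15  [called from shape_report, line 20]
  shape_report([12, 5, 5, 9]) -> 15  [called from main, line 35]
  audit_lot(15, 2) -> 15  [called from main, line 37]
Log origin:
  1: emitted by main (line 34)
  2: emitted by shape_report (line 16)
  3: emitted by split_margin (line 8)
  4: emitted by shape_report (line 19)
  5-9: emitted by map_offsets (line 4)
  10: emitted by main (line 36)
  11: emitted by audit_lot (line 23)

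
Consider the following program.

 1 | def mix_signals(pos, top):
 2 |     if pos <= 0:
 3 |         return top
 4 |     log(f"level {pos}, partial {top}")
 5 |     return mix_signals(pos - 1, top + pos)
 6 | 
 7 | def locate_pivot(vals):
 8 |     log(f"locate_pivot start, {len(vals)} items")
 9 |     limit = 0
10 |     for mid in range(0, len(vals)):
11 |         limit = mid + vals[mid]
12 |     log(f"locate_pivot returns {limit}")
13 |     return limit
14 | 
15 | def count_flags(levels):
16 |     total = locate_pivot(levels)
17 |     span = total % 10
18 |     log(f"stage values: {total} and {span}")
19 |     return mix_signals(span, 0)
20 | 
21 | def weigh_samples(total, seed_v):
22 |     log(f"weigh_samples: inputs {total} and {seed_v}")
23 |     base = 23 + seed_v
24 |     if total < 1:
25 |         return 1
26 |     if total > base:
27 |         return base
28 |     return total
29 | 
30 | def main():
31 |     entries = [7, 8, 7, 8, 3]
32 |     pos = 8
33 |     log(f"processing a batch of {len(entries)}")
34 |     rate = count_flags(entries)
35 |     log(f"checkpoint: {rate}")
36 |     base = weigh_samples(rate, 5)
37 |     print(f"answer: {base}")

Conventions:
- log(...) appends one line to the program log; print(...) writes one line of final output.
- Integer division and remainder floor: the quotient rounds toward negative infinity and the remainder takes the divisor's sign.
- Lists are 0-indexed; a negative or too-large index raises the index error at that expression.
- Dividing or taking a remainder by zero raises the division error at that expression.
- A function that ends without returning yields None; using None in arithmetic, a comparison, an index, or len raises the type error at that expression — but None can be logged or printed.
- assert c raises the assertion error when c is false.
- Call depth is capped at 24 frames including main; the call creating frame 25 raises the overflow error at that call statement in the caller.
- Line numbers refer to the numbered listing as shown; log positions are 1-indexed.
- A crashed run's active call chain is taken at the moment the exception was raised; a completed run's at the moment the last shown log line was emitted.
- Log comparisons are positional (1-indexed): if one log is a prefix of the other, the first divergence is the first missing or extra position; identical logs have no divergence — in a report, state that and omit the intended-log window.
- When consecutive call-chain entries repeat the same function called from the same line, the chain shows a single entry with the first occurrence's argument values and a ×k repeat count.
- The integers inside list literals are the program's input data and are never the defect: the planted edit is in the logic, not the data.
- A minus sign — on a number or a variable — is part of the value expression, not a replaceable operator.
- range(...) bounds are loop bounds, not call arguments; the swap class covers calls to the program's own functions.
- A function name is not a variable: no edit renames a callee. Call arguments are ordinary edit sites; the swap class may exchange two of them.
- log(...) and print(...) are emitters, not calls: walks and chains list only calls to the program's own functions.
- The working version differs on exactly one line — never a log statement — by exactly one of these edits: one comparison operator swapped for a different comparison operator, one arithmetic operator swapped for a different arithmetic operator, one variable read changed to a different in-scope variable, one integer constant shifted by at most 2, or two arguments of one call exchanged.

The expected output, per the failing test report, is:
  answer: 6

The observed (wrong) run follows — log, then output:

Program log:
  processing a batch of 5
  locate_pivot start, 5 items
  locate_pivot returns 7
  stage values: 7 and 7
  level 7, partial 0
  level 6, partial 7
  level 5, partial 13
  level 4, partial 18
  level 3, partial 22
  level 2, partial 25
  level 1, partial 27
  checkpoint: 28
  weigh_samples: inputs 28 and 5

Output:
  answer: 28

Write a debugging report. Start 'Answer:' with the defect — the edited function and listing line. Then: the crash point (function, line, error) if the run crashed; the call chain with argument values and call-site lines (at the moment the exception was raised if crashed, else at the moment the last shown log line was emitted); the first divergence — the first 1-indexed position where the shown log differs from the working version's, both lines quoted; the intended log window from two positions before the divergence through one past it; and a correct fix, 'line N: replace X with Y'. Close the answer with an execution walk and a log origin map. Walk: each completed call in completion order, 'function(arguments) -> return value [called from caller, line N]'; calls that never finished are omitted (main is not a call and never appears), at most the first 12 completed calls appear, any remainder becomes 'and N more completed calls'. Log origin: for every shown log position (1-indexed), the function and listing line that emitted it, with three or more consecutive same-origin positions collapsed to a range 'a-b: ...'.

Answer: the defect is in locate_pivot at line 11.
Core observation: Everything matches until log position 3, which reads 'locate_pivot returns 7' in place of 'locate_pivot returns 33'.
Call chain: main -> weigh_samples(28, 5) (called at line 36).
First divergence: position 3 — shown 'locate_pivot returns 7', intended 'locate_pivot returns 33'.
Intended log window:
  1: processing a batch of 5
  2: locate_pivot start, 5 items
  3: locate_pivot returns 33
  4: stage values: 33 and 3
Execution walk:
  locate_pivot([7, 8, 7, 8, 3]) -> 7  [called from count_flags, line 16]
  mix_signals(0, 28) -> 28  [called from mix_signals, line 5]
  mix_signals(1, 27) -> 28  [called from mix_signals, line 5]
  mix_signals(2, 25) -> 28  [called from mix_signals, line 5]
  mix_signals(3, 22) -> 28  [called from mix_signals, line 5]
  mix_signals(4, 18) -> 28  [called from mix_signals, line 5]
  mix_signals(5, 13) -> 28  [called from mix_signals, line 5]
  mix_signals(6, 7) -> 28  [called from mix_signals, line 5]
  mix_signals(7, 0) -> 28  [called from count_flags, line 19]
  count_flags([7, 8, 7, 8, 3]) -> 28  [called from main, line 34]
  weigh_samples(28, 5) -> 28  [called from main, line 36]
Log origin:
  1: from main, line 33
  2: from locate_pivot, line 8
  3: from locate_pivot, line 12
  4: from count_flags, line 18
  5-11: from mix_signals, line 4
  12: from main, line 35
  13: from weigh_samples, line 22
A correct fix: line 11: replace `mid + vals[mid]` with `limit + vals[mid]`.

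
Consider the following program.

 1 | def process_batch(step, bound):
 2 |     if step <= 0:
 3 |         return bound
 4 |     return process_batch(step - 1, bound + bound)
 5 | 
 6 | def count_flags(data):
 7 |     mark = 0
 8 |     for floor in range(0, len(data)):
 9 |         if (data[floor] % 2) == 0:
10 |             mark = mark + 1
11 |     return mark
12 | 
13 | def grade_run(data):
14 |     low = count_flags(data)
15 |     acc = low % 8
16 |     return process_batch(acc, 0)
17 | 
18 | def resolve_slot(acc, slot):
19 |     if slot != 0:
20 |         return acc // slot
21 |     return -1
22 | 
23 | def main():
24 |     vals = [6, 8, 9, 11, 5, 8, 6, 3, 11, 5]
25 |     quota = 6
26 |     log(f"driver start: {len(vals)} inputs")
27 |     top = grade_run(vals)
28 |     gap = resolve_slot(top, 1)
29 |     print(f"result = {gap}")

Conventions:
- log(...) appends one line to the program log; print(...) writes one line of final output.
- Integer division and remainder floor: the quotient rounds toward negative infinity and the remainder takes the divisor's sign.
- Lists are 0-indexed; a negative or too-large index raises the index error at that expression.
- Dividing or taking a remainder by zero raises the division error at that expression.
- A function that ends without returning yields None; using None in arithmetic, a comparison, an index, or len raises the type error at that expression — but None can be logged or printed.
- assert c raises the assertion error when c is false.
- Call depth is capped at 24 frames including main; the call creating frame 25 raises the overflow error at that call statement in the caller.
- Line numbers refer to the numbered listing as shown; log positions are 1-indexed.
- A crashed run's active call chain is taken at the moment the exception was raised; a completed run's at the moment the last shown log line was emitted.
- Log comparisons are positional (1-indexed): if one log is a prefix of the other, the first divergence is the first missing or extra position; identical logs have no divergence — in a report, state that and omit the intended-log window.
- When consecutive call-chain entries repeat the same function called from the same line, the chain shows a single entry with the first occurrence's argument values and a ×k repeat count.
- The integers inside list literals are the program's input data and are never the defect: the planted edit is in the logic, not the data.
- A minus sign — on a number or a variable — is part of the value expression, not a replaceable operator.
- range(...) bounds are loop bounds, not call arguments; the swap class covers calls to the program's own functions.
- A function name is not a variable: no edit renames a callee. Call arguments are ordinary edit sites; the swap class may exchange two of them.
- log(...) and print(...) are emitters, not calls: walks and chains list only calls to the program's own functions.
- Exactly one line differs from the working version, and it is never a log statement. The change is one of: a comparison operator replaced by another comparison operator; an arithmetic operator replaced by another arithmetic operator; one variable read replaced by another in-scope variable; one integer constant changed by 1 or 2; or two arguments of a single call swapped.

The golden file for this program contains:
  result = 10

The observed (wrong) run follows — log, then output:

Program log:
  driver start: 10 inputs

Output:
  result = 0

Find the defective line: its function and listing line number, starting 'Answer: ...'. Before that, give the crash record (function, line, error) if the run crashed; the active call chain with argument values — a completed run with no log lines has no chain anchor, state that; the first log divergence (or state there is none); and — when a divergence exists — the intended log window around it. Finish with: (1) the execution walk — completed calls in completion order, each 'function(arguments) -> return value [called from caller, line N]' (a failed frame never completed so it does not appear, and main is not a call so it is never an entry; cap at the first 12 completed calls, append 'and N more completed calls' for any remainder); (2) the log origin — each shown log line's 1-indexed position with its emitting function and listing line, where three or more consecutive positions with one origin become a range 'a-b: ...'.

Answer: the defect is in process_batch at line 4.
Key fact: The two runs log identically and part ways only at the printed values.
Call chain: main.
First divergence: none — the logs agree in full.
Execution walk:
  count_flags([6, 8, 9, 11, 5, 8, 6, 3, 11, 5]) -> 4  [called from grade_run, line 14]
  process_batch(0, 0) -> 0  [called from process_batch, line 4]
  process_batch(1, 0) -> 0  [called from process_batch, line 4]
  process_batch(2, 0) -> 0  [called from process_batch, line 4]
  process_batch(3, 0) -> 0  [called from process_batch, line 4]
  process_batch(4, 0) -> 0  [called from grade_run, line 16]
  grade_run([6, 8, 9, 11, 5, 8, 6, 3, 11, 5]) -> 0  [called from main, line 27]
  resolve_slot(0, 1) -> 0  [called from main, line 28]
Log origin:
  1: logged in main at line 26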